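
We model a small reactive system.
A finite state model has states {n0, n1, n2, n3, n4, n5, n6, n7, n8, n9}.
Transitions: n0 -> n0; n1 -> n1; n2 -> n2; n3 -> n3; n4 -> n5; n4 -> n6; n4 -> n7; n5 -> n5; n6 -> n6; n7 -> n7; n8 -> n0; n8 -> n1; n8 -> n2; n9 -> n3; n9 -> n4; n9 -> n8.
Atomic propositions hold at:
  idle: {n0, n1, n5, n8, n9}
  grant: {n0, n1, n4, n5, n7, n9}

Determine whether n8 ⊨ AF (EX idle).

Sat(EX idle) = {s : some successor in {n0, n1, n5, n8, n9}} = {n0, n1, n4, n5, n8, n9}
AF (EX idle): least fixpoint, start Z0 = {n0, n1, n4, n5, n8, n9}, add states with every successor in Z. Already a fixed point.
Sat(AF (EX idle)) = {n0, n1, n4, n5, n8, n9}
n8 ∈ Sat(AF (EX idle)) = {n0, n1, n4, n5, n8, n9}, so the formula holds at n8.

Yes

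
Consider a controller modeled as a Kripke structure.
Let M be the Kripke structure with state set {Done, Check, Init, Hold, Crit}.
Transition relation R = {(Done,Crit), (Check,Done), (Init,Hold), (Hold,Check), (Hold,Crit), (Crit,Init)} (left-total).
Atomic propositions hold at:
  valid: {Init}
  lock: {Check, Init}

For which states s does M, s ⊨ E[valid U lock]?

E[valid U lock]: least fixpoint, start Z0 = Sat(lock) = {Check, Init}, add states in Sat(valid) with some successor in Z. Already a fixed point.
Sat(E[valid U lock]) = {Check, Init}

{Check, Init}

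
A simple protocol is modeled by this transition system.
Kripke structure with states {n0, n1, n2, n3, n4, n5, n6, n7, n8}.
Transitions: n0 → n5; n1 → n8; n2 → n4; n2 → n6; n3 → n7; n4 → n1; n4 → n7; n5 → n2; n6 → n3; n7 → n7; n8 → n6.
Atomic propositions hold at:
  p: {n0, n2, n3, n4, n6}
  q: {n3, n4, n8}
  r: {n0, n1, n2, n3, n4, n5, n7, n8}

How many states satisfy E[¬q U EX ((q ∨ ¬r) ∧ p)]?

Sat(¬q) = {n0, n1, n2, n5, n6, n7}
Sat(¬r) = {n6}
Sat(q ∨ ¬r) = {n3, n4, n6, n8}
Sat((q ∨ ¬r) ∧ p) = {n3, n4, n6}
Sat(EX ((q ∨ ¬r) ∧ p)) = {s : some successor in {n3, n4, n6}} = {n2, n6, n8}
E[¬q U EX ((q ∨ ¬r) ∧ p)]: least fixpoint, start Z0 = Sat(EX ((q ∨ ¬r) ∧ p)) = {n2, n6, n8}, add states in Sat(¬q) with some successor in Z. Z1 = {n1, n2, n5, n6, n8}; Z2 = {n0, n1, n2, n5, n6, n8}; fixed.
Sat(E[¬q U EX ((q ∨ ¬r) ∧ p)]) = {n0, n1, n2, n5, n6, n8}
|Sat(E[¬q U EX ((q ∨ ¬r) ∧ p)])| = |{n0, n1, n2, n5, n6, n8}| = 6.

6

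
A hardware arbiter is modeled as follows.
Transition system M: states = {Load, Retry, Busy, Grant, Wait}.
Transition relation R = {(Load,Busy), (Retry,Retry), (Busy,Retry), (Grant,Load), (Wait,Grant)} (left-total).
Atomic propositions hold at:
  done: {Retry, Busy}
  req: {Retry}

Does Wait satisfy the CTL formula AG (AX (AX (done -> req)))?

No

Sat(done -> req) = {Load, Retry, Grant, Wait}
Sat(AX (done -> req)) = {s : every successor in {Load, Retry, Grant, Wait}} = {Retry, Busy, Grant, Wait}
Sat(AX (AX (done -> req))) = {s : every successor in {Retry, Busy, Grant, Wait}} = {Load, Retry, Busy, Wait}
AG (AX (AX (done -> req))): greatest fixpoint, start Z0 = {Load, Retry, Busy, Wait}, keep only states in Sat with every successor in Z. Z1 = {Load, Retry, Busy}; fixed.
Sat(AG (AX (AX (done -> req)))) = {Load, Retry, Busy}
Wait ∉ Sat(AG (AX (AX (done -> req)))) = {Load, Retry, Busy}, so the formula does not hold at Wait.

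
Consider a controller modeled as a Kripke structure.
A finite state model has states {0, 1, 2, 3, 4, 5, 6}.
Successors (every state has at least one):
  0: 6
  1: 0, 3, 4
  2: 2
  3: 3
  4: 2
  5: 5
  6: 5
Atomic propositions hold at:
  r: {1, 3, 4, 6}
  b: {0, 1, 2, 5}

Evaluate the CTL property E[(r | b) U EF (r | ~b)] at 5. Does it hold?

No

Sat(r | b) = {0, 1, 2, 3, 4, 5, 6}
Sat(~b) = {3, 4, 6}
Sat(r | ~b) = {1, 3, 4, 6}
EF (r | ~b): least fixpoint, start Z0 = {1, 3, 4, 6}, add states with some successor in Z. Z1 = {0, 1, 3, 4, 6}; fixed.
Sat(EF (r | ~b)) = {0, 1, 3, 4, 6}
E[(r | b) U EF (r | ~b)]: least fixpoint, start Z0 = Sat(EF (r | ~b)) = {0, 1, 3, 4, 6}, add states in Sat(r | b) with some successor in Z. Already a fixed point.
Sat(E[(r | b) U EF (r | ~b)]) = {0, 1, 3, 4, 6}
5 ∉ Sat(E[(r | b) U EF (r | ~b)]) = {0, 1, 3, 4, 6}, so the formula does not hold at 5.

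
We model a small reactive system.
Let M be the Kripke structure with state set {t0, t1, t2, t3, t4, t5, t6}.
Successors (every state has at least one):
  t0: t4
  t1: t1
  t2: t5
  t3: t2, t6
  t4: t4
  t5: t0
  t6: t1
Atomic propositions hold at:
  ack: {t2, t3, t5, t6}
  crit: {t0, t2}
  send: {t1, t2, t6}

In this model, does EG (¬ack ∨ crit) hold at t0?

Sat(¬ack) = {t0, t1, t4}
Sat(¬ack ∨ crit) = {t0, t1, t2, t4}
EG (¬ack ∨ crit): greatest fixpoint, start Z0 = {t0, t1, t2, t4}, keep only states in Sat with some successor in Z. Z1 = {t0, t1, t4}; fixed.
Sat(EG (¬ack ∨ crit)) = {t0, t1, t4}
t0 ∈ Sat(EG (¬ack ∨ crit)) = {t0, t1, t4}, so the formula holds at t0.

Yes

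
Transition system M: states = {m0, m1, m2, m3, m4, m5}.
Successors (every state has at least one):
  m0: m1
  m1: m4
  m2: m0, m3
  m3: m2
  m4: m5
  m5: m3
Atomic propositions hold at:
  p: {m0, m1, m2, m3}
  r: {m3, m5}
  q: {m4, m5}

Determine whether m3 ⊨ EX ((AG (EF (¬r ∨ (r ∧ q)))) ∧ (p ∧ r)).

No

Sat(¬r) = {m0, m1, m2, m4}
Sat(r ∧ q) = {m5}
Sat(¬r ∨ (r ∧ q)) = {m0, m1, m2, m4, m5}
EF (¬r ∨ (r ∧ q)): least fixpoint, start Z0 = {m0, m1, m2, m4, m5}, add states with some successor in Z. Z1 = {m0, m1, m2, m3, m4, m5}; fixed.
Sat(EF (¬r ∨ (r ∧ q))) = {m0, m1, m2, m3, m4, m5}
AG (EF (¬r ∨ (r ∧ q))): greatest fixpoint, start Z0 = {m0, m1, m2, m3, m4, m5}, keep only states in Sat with every successor in Z. Already a fixed point.
Sat(AG (EF (¬r ∨ (r ∧ q)))) = {m0, m1, m2, m3, m4, m5}
Sat(p ∧ r) = {m3}
Sat((AG (EF (¬r ∨ (r ∧ q)))) ∧ (p ∧ r)) = {m3}
Sat(EX ((AG (EF (¬r ∨ (r ∧ q)))) ∧ (p ∧ r))) = {s : some successor in {m3}} = {m2, m5}
m3 ∉ Sat(EX ((AG (EF (¬r ∨ (r ∧ q)))) ∧ (p ∧ r))) = {m2, m5}, so the formula does not hold at m3.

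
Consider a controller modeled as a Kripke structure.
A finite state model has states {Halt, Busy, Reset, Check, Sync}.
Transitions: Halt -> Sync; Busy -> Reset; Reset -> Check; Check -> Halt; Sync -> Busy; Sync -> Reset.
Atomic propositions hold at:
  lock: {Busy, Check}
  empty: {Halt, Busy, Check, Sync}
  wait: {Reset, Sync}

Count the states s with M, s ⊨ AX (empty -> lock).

Sat(empty -> lock) = {Busy, Reset, Check}
Sat(AX (empty -> lock)) = {s : every successor in {Busy, Reset, Check}} = {Busy, Reset, Sync}
|Sat(AX (empty -> lock))| = |{Busy, Reset, Sync}| = 3.

3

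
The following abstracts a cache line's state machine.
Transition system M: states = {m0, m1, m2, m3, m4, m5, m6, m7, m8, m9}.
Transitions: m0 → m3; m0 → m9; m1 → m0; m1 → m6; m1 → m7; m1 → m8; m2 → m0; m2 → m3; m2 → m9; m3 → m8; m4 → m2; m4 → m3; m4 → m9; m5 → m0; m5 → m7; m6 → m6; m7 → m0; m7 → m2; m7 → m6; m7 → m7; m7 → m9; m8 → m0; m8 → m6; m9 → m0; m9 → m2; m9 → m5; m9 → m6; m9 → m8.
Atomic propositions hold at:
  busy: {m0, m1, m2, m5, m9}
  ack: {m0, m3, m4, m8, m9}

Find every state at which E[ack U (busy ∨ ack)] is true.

Sat(busy ∨ ack) = {m0, m1, m2, m3, m4, m5, m8, m9}
E[ack U (busy ∨ ack)]: least fixpoint, start Z0 = Sat((busy ∨ ack)) = {m0, m1, m2, m3, m4, m5, m8, m9}, add states in Sat(ack) with some successor in Z. Already a fixed point.
Sat(E[ack U (busy ∨ ack)]) = {m0, m1, m2, m3, m4, m5, m8, m9}

{m0, m1, m2, m3, m4, m5, m8, m9}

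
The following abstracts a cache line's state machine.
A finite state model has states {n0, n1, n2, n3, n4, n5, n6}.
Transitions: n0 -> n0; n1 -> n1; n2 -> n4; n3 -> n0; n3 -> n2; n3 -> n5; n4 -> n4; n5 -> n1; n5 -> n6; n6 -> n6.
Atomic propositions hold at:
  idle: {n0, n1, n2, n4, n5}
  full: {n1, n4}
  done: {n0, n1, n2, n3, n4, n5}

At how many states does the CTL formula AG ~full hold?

Sat(~full) = {n0, n2, n3, n5, n6}
AG ~full: greatest fixpoint, start Z0 = {n0, n2, n3, n5, n6}, keep only states in Sat with every successor in Z. Z1 = {n0, n3, n6}; Z2 = {n0, n6}; fixed.
Sat(AG ~full) = {n0, n6}
|Sat(AG ~full)| = |{n0, n6}| = 2.

2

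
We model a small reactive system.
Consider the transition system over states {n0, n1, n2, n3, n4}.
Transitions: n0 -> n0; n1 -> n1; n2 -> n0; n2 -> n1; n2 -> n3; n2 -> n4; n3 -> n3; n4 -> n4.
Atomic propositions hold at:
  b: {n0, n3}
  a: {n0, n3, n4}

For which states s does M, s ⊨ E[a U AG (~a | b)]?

{n0, n1, n3}

Sat(~a) = {n1, n2}
Sat(~a | b) = {n0, n1, n2, n3}
AG (~a | b): greatest fixpoint, start Z0 = {n0, n1, n2, n3}, keep only states in Sat with every successor in Z. Z1 = {n0, n1, n3}; fixed.
Sat(AG (~a | b)) = {n0, n1, n3}
E[a U AG (~a | b)]: least fixpoint, start Z0 = Sat(AG (~a | b)) = {n0, n1, n3}, add states in Sat(a) with some successor in Z. Already a fixed point.
Sat(E[a U AG (~a | b)]) = {n0, n1, n3}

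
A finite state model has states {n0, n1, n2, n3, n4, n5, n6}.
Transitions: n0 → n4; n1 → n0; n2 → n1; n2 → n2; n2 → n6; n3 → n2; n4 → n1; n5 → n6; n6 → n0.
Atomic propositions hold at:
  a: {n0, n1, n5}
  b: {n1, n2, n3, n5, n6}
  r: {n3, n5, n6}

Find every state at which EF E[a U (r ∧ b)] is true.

Sat(r ∧ b) = {n3, n5, n6}
E[a U (r ∧ b)]: least fixpoint, start Z0 = Sat((r ∧ b)) = {n3, n5, n6}, add states in Sat(a) with some successor in Z. Already a fixed point.
Sat(E[a U (r ∧ b)]) = {n3, n5, n6}
EF E[a U (r ∧ b)]: least fixpoint, start Z0 = {n3, n5, n6}, add states with some successor in Z. Z1 = {n2, n3, n5, n6}; fixed.
Sat(EF E[a U (r ∧ b)]) = {n2, n3, n5, n6}

{n2, n3, n5, n6}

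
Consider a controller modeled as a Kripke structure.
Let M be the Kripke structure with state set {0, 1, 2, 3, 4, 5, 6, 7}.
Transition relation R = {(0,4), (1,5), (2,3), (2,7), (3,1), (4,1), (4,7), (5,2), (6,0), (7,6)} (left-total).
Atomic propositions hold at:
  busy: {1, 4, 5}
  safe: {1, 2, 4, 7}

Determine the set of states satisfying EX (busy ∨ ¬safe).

{0, 1, 2, 3, 4, 6, 7}

Sat(¬safe) = {0, 3, 5, 6}
Sat(busy ∨ ¬safe) = {0, 1, 3, 4, 5, 6}
Sat(EX (busy ∨ ¬safe)) = {s : some successor in {0, 1, 3, 4, 5, 6}} = {0, 1, 2, 3, 4, 6, 7}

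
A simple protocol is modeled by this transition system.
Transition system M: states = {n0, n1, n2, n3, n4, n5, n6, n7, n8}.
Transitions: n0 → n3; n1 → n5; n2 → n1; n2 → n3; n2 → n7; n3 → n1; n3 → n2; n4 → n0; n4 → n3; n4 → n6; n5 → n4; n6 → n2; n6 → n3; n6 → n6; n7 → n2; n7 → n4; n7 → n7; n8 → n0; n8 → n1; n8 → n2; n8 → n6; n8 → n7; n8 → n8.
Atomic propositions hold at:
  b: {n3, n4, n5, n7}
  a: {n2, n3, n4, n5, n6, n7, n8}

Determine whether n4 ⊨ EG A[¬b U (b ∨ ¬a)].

Sat(¬b) = {n0, n1, n2, n6, n8}
Sat(¬a) = {n0, n1}
Sat(b ∨ ¬a) = {n0, n1, n3, n4, n5, n7}
A[¬b U (b ∨ ¬a)]: least fixpoint, start Z0 = Sat((b ∨ ¬a)) = {n0, n1, n3, n4, n5, n7}, add states in Sat(¬b) with every successor in Z. Z1 = {n0, n1, n2, n3, n4, n5, n7}; fixed.
Sat(A[¬b U (b ∨ ¬a)]) = {n0, n1, n2, n3, n4, n5, n7}
EG A[¬b U (b ∨ ¬a)]: greatest fixpoint, start Z0 = {n0, n1, n2, n3, n4, n5, n7}, keep only states in Sat with some successor in Z. Already a fixed point.
Sat(EG A[¬b U (b ∨ ¬a)]) = {n0, n1, n2, n3, n4, n5, n7}
n4 ∈ Sat(EG A[¬b U (b ∨ ¬a)]) = {n0, n1, n2, n3, n4, n5, n7}, so the formula holds at n4.

Yes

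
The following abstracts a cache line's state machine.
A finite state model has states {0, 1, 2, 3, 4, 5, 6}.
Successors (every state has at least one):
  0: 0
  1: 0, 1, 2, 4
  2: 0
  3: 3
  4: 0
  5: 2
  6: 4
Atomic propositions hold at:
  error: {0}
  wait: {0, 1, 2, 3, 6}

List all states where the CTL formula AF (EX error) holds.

Sat(EX error) = {s : some successor in {0}} = {0, 1, 2, 4}
AF (EX error): least fixpoint, start Z0 = {0, 1, 2, 4}, add states with every successor in Z. Z1 = {0, 1, 2, 4, 5, 6}; fixed.
Sat(AF (EX error)) = {0, 1, 2, 4, 5, 6}

{0, 1, 2, 4, 5, 6}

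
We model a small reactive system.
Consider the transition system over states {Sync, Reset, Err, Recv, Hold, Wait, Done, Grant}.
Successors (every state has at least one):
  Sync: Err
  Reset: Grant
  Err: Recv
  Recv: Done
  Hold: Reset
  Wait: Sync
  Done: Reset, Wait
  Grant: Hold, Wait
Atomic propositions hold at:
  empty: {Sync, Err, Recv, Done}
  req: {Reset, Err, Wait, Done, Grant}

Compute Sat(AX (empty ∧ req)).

{Sync, Recv}

Sat(empty ∧ req) = {Err, Done}
Sat(AX (empty ∧ req)) = {s : every successor in {Err, Done}} = {Sync, Recv}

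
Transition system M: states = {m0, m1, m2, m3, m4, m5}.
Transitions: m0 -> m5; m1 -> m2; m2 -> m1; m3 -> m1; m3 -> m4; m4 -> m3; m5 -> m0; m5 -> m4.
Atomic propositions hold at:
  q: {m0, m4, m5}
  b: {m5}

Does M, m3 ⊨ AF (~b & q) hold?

No

Sat(~b) = {m0, m1, m2, m3, m4}
Sat(~b & q) = {m0, m4}
AF (~b & q): least fixpoint, start Z0 = {m0, m4}, add states with every successor in Z. Z1 = {m0, m4, m5}; fixed.
Sat(AF (~b & q)) = {m0, m4, m5}
m3 ∉ Sat(AF (~b & q)) = {m0, m4, m5}, so the formula does not hold at m3.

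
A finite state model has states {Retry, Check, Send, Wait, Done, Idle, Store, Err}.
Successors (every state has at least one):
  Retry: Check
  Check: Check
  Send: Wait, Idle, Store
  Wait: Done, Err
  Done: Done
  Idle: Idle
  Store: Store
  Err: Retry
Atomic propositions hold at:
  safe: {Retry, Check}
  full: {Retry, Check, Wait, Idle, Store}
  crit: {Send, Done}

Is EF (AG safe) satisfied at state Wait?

AG safe: greatest fixpoint, start Z0 = {Retry, Check}, keep only states in Sat with every successor in Z. Already a fixed point.
Sat(AG safe) = {Retry, Check}
EF (AG safe): least fixpoint, start Z0 = {Retry, Check}, add states with some successor in Z. Z1 = {Retry, Check, Err}; Z2 = {Retry, Check, Wait, Err}; Z3 = {Retry, Check, Send, Wait, Err}; fixed.
Sat(EF (AG safe)) = {Retry, Check, Send, Wait, Err}
Wait ∈ Sat(EF (AG safe)) = {Retry, Check, Send, Wait, Err}, so the formula holds at Wait.

Yes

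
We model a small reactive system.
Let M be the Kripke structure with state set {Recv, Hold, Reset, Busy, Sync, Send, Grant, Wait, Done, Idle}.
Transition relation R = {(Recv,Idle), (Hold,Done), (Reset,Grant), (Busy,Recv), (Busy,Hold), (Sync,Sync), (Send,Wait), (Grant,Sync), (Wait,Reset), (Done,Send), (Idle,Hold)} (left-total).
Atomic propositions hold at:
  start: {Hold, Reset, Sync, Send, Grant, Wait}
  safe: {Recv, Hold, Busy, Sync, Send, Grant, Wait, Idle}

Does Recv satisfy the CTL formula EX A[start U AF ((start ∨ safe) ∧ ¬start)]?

Sat(start ∨ safe) = {Recv, Hold, Reset, Busy, Sync, Send, Grant, Wait, Idle}
Sat(¬start) = {Recv, Busy, Done, Idle}
Sat((start ∨ safe) ∧ ¬start) = {Recv, Busy, Idle}
AF ((start ∨ safe) ∧ ¬start): least fixpoint, start Z0 = {Recv, Busy, Idle}, add states with every successor in Z. Already a fixed point.
Sat(AF ((start ∨ safe) ∧ ¬start)) = {Recv, Busy, Idle}
A[start U AF ((start ∨ safe) ∧ ¬start)]: least fixpoint, start Z0 = Sat(AF ((start ∨ safe) ∧ ¬start)) = {Recv, Busy, Idle}, add states in Sat(start) with every successor in Z. Already a fixed point.
Sat(A[start U AF ((start ∨ safe) ∧ ¬start)]) = {Recv, Busy, Idle}
Sat(EX A[start U AF ((start ∨ safe) ∧ ¬start)]) = {s : some successor in {Recv, Busy, Idle}} = {Recv, Busy}
Recv ∈ Sat(EX A[start U AF ((start ∨ safe) ∧ ¬start)]) = {Recv, Busy}, so the formula holds at Recv.

Yes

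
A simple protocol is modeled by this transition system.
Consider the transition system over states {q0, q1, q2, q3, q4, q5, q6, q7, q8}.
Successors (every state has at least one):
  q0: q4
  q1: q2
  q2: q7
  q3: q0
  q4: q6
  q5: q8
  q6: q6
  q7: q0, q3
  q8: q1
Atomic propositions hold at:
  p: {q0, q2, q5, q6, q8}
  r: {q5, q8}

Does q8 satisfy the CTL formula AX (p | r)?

No

Sat(p | r) = {q0, q2, q5, q6, q8}
Sat(AX (p | r)) = {s : every successor in {q0, q2, q5, q6, q8}} = {q1, q3, q4, q5, q6}
q8 ∉ Sat(AX (p | r)) = {q1, q3, q4, q5, q6}, so the formula does not hold at q8.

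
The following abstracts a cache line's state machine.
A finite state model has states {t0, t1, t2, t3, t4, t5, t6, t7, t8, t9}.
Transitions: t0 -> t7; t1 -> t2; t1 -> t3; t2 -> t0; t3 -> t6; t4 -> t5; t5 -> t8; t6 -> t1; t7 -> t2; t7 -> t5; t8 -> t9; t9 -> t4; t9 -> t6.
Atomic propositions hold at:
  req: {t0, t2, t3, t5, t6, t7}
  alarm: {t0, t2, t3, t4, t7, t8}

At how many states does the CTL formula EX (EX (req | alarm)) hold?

Sat(req | alarm) = {t0, t2, t3, t4, t5, t6, t7, t8}
Sat(EX (req | alarm)) = {s : some successor in {t0, t2, t3, t4, t5, t6, t7, t8}} = {t0, t1, t2, t3, t4, t5, t7, t9}
Sat(EX (EX (req | alarm))) = {s : some successor in {t0, t1, t2, t3, t4, t5, t7, t9}} = {t0, t1, t2, t4, t6, t7, t8, t9}
|Sat(EX (EX (req | alarm)))| = |{t0, t1, t2, t4, t6, t7, t8, t9}| = 8.

8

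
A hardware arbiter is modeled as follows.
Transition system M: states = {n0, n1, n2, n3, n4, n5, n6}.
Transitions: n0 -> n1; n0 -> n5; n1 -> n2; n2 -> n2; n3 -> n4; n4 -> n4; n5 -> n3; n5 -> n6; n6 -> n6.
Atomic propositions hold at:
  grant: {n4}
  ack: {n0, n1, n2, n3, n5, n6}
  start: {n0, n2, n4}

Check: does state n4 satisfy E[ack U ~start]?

Sat(~start) = {n1, n3, n5, n6}
E[ack U ~start]: least fixpoint, start Z0 = Sat(~start) = {n1, n3, n5, n6}, add states in Sat(ack) with some successor in Z. Z1 = {n0, n1, n3, n5, n6}; fixed.
Sat(E[ack U ~start]) = {n0, n1, n3, n5, n6}
n4 ∉ Sat(E[ack U ~start]) = {n0, n1, n3, n5, n6}, so the formula does not hold at n4.

No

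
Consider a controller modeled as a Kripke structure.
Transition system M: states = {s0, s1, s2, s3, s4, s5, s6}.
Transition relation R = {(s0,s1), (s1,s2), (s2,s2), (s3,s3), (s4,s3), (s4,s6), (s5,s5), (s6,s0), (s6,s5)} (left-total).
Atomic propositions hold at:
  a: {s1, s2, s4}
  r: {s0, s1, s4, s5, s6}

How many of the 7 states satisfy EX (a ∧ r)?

1

Sat(a ∧ r) = {s1, s4}
Sat(EX (a ∧ r)) = {s : some successor in {s1, s4}} = {s0}
|Sat(EX (a ∧ r))| = |{s0}| = 1.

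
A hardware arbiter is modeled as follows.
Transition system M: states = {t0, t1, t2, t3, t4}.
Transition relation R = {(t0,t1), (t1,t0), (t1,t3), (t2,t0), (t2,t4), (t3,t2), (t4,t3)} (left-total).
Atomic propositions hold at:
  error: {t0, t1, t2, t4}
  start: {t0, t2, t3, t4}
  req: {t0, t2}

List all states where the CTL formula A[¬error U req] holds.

Sat(¬error) = {t3}
A[¬error U req]: least fixpoint, start Z0 = Sat(req) = {t0, t2}, add states in Sat(¬error) with every successor in Z. Z1 = {t0, t2, t3}; fixed.
Sat(A[¬error U req]) = {t0, t2, t3}

{t0, t2, t3}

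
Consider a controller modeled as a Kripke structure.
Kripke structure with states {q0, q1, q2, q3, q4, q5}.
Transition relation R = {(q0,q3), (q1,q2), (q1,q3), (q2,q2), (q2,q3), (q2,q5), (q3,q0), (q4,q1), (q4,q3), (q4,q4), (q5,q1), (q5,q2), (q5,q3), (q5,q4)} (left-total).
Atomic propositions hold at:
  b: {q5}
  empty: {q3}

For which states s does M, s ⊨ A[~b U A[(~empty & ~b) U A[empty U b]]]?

Sat(~b) = {q0, q1, q2, q3, q4}
Sat(~empty) = {q0, q1, q2, q4, q5}
Sat(~empty & ~b) = {q0, q1, q2, q4}
A[empty U b]: least fixpoint, start Z0 = Sat(b) = {q5}, add states in Sat(empty) with every successor in Z. Already a fixed point.
Sat(A[empty U b]) = {q5}
A[(~empty & ~b) U A[empty U b]]: least fixpoint, start Z0 = Sat(A[empty U b]) = {q5}, add states in Sat(~empty & ~b) with every successor in Z. Already a fixed point.
Sat(A[(~empty & ~b) U A[empty U b]]) = {q5}
A[~b U A[(~empty & ~b) U A[empty U b]]]: least fixpoint, start Z0 = Sat(A[(~empty & ~b) U A[empty U b]]) = {q5}, add states in Sat(~b) with every successor in Z. Already a fixed point.
Sat(A[~b U A[(~empty & ~b) U A[empty U b]]]) = {q5}

{q5}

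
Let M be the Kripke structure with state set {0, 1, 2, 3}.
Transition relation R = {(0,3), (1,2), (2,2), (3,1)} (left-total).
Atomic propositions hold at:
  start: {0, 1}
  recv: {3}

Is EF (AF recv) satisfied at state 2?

No

AF recv: least fixpoint, start Z0 = {3}, add states with every successor in Z. Z1 = {0, 3}; fixed.
Sat(AF recv) = {0, 3}
EF (AF recv): least fixpoint, start Z0 = {0, 3}, add states with some successor in Z. Already a fixed point.
Sat(EF (AF recv)) = {0, 3}
2 ∉ Sat(EF (AF recv)) = {0, 3}, so the formula does not hold at 2.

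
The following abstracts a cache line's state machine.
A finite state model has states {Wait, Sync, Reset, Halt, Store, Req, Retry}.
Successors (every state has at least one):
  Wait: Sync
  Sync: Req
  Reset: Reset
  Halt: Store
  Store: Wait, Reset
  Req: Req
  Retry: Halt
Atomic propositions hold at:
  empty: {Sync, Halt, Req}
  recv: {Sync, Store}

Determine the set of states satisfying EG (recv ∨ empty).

Sat(recv ∨ empty) = {Sync, Halt, Store, Req}
EG (recv ∨ empty): greatest fixpoint, start Z0 = {Sync, Halt, Store, Req}, keep only states in Sat with some successor in Z. Z1 = {Sync, Halt, Req}; Z2 = {Sync, Req}; fixed.
Sat(EG (recv ∨ empty)) = {Sync, Req}

{Sync, Req}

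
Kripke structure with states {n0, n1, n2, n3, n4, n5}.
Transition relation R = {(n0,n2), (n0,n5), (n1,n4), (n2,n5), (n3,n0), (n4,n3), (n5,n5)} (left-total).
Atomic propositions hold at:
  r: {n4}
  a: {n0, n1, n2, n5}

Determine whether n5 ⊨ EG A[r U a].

A[r U a]: least fixpoint, start Z0 = Sat(a) = {n0, n1, n2, n5}, add states in Sat(r) with every successor in Z. Already a fixed point.
Sat(A[r U a]) = {n0, n1, n2, n5}
EG A[r U a]: greatest fixpoint, start Z0 = {n0, n1, n2, n5}, keep only states in Sat with some successor in Z. Z1 = {n0, n2, n5}; fixed.
Sat(EG A[r U a]) = {n0, n2, n5}
n5 ∈ Sat(EG A[r U a]) = {n0, n2, n5}, so the formula holds at n5.

Yes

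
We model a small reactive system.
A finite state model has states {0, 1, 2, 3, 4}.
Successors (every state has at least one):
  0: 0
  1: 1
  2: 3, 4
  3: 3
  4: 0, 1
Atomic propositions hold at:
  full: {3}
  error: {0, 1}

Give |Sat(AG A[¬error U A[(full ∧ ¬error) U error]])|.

3

Sat(¬error) = {2, 3, 4}
Sat(full ∧ ¬error) = {3}
A[(full ∧ ¬error) U error]: least fixpoint, start Z0 = Sat(error) = {0, 1}, add states in Sat(full ∧ ¬error) with every successor in Z. Already a fixed point.
Sat(A[(full ∧ ¬error) U error]) = {0, 1}
A[¬error U A[(full ∧ ¬error) U error]]: least fixpoint, start Z0 = Sat(A[(full ∧ ¬error) U error]) = {0, 1}, add states in Sat(¬error) with every successor in Z. Z1 = {0, 1, 4}; fixed.
Sat(A[¬error U A[(full ∧ ¬error) U error]]) = {0, 1, 4}
AG A[¬error U A[(full ∧ ¬error) U error]]: greatest fixpoint, start Z0 = {0, 1, 4}, keep only states in Sat with every successor in Z. Already a fixed point.
Sat(AG A[¬error U A[(full ∧ ¬error) U error]]) = {0, 1, 4}
|Sat(AG A[¬error U A[(full ∧ ¬error) U error]])| = |{0, 1, 4}| = 3.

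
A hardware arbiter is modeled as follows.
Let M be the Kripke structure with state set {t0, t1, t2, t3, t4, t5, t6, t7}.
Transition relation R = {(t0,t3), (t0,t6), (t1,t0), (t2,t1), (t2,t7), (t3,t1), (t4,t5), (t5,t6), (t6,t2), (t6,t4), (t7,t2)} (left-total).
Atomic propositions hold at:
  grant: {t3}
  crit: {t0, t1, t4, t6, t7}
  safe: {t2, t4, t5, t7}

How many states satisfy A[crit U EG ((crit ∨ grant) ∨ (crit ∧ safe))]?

3

Sat(crit ∨ grant) = {t0, t1, t3, t4, t6, t7}
Sat(crit ∧ safe) = {t4, t7}
Sat((crit ∨ grant) ∨ (crit ∧ safe)) = {t0, t1, t3, t4, t6, t7}
EG ((crit ∨ grant) ∨ (crit ∧ safe)): greatest fixpoint, start Z0 = {t0, t1, t3, t4, t6, t7}, keep only states in Sat with some successor in Z. Z1 = {t0, t1, t3, t6}; Z2 = {t0, t1, t3}; fixed.
Sat(EG ((crit ∨ grant) ∨ (crit ∧ safe))) = {t0, t1, t3}
A[crit U EG ((crit ∨ grant) ∨ (crit ∧ safe))]: least fixpoint, start Z0 = Sat(EG ((crit ∨ grant) ∨ (crit ∧ safe))) = {t0, t1, t3}, add states in Sat(crit) with every successor in Z. Already a fixed point.
Sat(A[crit U EG ((crit ∨ grant) ∨ (crit ∧ safe))]) = {t0, t1, t3}
|Sat(A[crit U EG ((crit ∨ grant) ∨ (crit ∧ safe))])| = |{t0, t1, t3}| = 3.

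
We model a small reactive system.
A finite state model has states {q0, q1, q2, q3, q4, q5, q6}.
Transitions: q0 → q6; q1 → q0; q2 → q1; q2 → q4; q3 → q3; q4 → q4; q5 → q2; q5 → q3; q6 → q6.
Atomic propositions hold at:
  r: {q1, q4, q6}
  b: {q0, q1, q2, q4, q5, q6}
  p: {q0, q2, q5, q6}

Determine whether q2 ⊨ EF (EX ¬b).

No

Sat(¬b) = {q3}
Sat(EX ¬b) = {s : some successor in {q3}} = {q3, q5}
EF (EX ¬b): least fixpoint, start Z0 = {q3, q5}, add states with some successor in Z. Already a fixed point.
Sat(EF (EX ¬b)) = {q3, q5}
q2 ∉ Sat(EF (EX ¬b)) = {q3, q5}, so the formula does not hold at q2.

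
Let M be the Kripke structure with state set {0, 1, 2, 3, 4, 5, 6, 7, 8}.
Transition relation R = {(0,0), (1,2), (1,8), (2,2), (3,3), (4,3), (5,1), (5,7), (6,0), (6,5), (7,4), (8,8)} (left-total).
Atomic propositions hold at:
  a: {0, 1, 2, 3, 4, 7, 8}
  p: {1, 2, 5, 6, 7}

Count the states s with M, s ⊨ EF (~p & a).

Sat(~p) = {0, 3, 4, 8}
Sat(~p & a) = {0, 3, 4, 8}
EF (~p & a): least fixpoint, start Z0 = {0, 3, 4, 8}, add states with some successor in Z. Z1 = {0, 1, 3, 4, 6, 7, 8}; Z2 = {0, 1, 3, 4, 5, 6, 7, 8}; fixed.
Sat(EF (~p & a)) = {0, 1, 3, 4, 5, 6, 7, 8}
|Sat(EF (~p & a))| = |{0, 1, 3, 4, 5, 6, 7, 8}| = 8.

8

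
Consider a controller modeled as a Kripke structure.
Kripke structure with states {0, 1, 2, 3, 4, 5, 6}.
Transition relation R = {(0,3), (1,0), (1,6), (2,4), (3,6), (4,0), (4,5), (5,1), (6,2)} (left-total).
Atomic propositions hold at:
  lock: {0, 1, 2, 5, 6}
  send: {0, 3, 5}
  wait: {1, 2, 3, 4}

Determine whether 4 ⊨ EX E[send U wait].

E[send U wait]: least fixpoint, start Z0 = Sat(wait) = {1, 2, 3, 4}, add states in Sat(send) with some successor in Z. Z1 = {0, 1, 2, 3, 4, 5}; fixed.
Sat(E[send U wait]) = {0, 1, 2, 3, 4, 5}
Sat(EX E[send U wait]) = {s : some successor in {0, 1, 2, 3, 4, 5}} = {0, 1, 2, 4, 5, 6}
4 ∈ Sat(EX E[send U wait]) = {0, 1, 2, 4, 5, 6}, so the formula holds at 4.

Yes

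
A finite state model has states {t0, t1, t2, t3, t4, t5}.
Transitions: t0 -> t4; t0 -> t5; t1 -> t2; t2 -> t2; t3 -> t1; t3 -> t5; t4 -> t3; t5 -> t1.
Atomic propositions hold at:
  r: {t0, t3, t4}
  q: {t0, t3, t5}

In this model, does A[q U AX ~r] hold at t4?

No

Sat(~r) = {t1, t2, t5}
Sat(AX ~r) = {s : every successor in {t1, t2, t5}} = {t1, t2, t3, t5}
A[q U AX ~r]: least fixpoint, start Z0 = Sat(AX ~r) = {t1, t2, t3, t5}, add states in Sat(q) with every successor in Z. Already a fixed point.
Sat(A[q U AX ~r]) = {t1, t2, t3, t5}
t4 ∉ Sat(A[q U AX ~r]) = {t1, t2, t3, t5}, so the formula does not hold at t4.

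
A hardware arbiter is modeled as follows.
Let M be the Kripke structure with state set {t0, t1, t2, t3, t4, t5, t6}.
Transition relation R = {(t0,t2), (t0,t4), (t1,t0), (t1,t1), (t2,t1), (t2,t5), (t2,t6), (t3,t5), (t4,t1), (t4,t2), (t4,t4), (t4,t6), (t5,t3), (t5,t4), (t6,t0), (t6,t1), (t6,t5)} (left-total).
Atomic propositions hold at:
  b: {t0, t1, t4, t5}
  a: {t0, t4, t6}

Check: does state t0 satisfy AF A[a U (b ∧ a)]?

Yes

Sat(b ∧ a) = {t0, t4}
A[a U (b ∧ a)]: least fixpoint, start Z0 = Sat((b ∧ a)) = {t0, t4}, add states in Sat(a) with every successor in Z. Already a fixed point.
Sat(A[a U (b ∧ a)]) = {t0, t4}
AF A[a U (b ∧ a)]: least fixpoint, start Z0 = {t0, t4}, add states with every successor in Z. Already a fixed point.
Sat(AF A[a U (b ∧ a)]) = {t0, t4}
t0 ∈ Sat(AF A[a U (b ∧ a)]) = {t0, t4}, so the formula holds at t0.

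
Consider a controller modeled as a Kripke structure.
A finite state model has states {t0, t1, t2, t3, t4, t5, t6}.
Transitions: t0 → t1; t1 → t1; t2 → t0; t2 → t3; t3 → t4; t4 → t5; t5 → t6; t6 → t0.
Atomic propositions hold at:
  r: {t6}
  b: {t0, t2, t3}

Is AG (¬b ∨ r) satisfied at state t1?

Yes

Sat(¬b) = {t1, t4, t5, t6}
Sat(¬b ∨ r) = {t1, t4, t5, t6}
AG (¬b ∨ r): greatest fixpoint, start Z0 = {t1, t4, t5, t6}, keep only states in Sat with every successor in Z. Z1 = {t1, t4, t5}; Z2 = {t1, t4}; Z3 = {t1}; fixed.
Sat(AG (¬b ∨ r)) = {t1}
t1 ∈ Sat(AG (¬b ∨ r)) = {t1}, so the formula holds at t1.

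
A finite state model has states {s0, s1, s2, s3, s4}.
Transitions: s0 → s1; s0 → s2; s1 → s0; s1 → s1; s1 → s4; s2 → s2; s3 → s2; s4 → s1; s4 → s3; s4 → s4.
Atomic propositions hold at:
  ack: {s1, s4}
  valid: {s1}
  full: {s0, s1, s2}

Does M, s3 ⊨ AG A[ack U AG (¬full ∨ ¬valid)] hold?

Sat(¬full) = {s3, s4}
Sat(¬valid) = {s0, s2, s3, s4}
Sat(¬full ∨ ¬valid) = {s0, s2, s3, s4}
AG (¬full ∨ ¬valid): greatest fixpoint, start Z0 = {s0, s2, s3, s4}, keep only states in Sat with every successor in Z. Z1 = {s2, s3}; fixed.
Sat(AG (¬full ∨ ¬valid)) = {s2, s3}
A[ack U AG (¬full ∨ ¬valid)]: least fixpoint, start Z0 = Sat(AG (¬full ∨ ¬valid)) = {s2, s3}, add states in Sat(ack) with every successor in Z. Already a fixed point.
Sat(A[ack U AG (¬full ∨ ¬valid)]) = {s2, s3}
AG A[ack U AG (¬full ∨ ¬valid)]: greatest fixpoint, start Z0 = {s2, s3}, keep only states in Sat with every successor in Z. Already a fixed point.
Sat(AG A[ack U AG (¬full ∨ ¬valid)]) = {s2, s3}
s3 ∈ Sat(AG A[ack U AG (¬full ∨ ¬valid)]) = {s2, s3}, so the formula holds at s3.

Yes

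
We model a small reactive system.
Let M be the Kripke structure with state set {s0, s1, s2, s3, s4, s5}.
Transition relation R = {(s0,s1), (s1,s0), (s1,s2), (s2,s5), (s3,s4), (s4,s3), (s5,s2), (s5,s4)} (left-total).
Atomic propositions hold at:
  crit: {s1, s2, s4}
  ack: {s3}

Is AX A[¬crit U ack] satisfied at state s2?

No

Sat(¬crit) = {s0, s3, s5}
A[¬crit U ack]: least fixpoint, start Z0 = Sat(ack) = {s3}, add states in Sat(¬crit) with every successor in Z. Already a fixed point.
Sat(A[¬crit U ack]) = {s3}
Sat(AX A[¬crit U ack]) = {s : every successor in {s3}} = {s4}
s2 ∉ Sat(AX A[¬crit U ack]) = {s4}, so the formula does not hold at s2.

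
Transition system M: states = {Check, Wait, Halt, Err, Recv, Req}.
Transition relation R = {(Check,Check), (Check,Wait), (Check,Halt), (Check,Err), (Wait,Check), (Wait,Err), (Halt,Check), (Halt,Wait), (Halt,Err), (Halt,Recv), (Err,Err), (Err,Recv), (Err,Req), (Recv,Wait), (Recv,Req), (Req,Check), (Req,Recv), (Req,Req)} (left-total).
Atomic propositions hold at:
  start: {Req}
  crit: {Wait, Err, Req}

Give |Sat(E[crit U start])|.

E[crit U start]: least fixpoint, start Z0 = Sat(start) = {Req}, add states in Sat(crit) with some successor in Z. Z1 = {Err, Req}; Z2 = {Wait, Err, Req}; fixed.
Sat(E[crit U start]) = {Wait, Err, Req}
|Sat(E[crit U start])| = |{Wait, Err, Req}| = 3.

3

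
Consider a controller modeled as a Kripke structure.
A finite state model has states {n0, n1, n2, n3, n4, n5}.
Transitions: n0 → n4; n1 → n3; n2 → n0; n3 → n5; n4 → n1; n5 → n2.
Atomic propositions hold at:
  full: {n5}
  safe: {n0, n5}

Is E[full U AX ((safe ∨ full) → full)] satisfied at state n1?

Sat(safe ∨ full) = {n0, n5}
Sat((safe ∨ full) → full) = {n1, n2, n3, n4, n5}
Sat(AX ((safe ∨ full) → full)) = {s : every successor in {n1, n2, n3, n4, n5}} = {n0, n1, n3, n4, n5}
E[full U AX ((safe ∨ full) → full)]: least fixpoint, start Z0 = Sat(AX ((safe ∨ full) → full)) = {n0, n1, n3, n4, n5}, add states in Sat(full) with some successor in Z. Already a fixed point.
Sat(E[full U AX ((safe ∨ full) → full)]) = {n0, n1, n3, n4, n5}
n1 ∈ Sat(E[full U AX ((safe ∨ full) → full)]) = {n0, n1, n3, n4, n5}, so the formula holds at n1.

Yes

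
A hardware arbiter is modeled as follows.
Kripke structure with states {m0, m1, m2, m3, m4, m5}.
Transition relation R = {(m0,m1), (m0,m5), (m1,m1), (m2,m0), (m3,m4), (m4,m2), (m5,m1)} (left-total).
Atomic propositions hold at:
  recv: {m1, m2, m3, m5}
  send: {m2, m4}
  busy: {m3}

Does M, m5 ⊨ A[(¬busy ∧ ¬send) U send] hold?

Sat(¬busy) = {m0, m1, m2, m4, m5}
Sat(¬send) = {m0, m1, m3, m5}
Sat(¬busy ∧ ¬send) = {m0, m1, m5}
A[(¬busy ∧ ¬send) U send]: least fixpoint, start Z0 = Sat(send) = {m2, m4}, add states in Sat(¬busy ∧ ¬send) with every successor in Z. Already a fixed point.
Sat(A[(¬busy ∧ ¬send) U send]) = {m2, m4}
m5 ∉ Sat(A[(¬busy ∧ ¬send) U send]) = {m2, m4}, so the formula does not hold at m5.

No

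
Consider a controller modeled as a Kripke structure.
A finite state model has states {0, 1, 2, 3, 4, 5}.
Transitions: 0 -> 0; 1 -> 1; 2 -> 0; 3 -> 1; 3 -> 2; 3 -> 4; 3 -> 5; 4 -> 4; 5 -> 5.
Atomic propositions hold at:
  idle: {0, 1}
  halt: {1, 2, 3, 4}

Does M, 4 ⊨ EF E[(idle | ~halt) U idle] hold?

Sat(~halt) = {0, 5}
Sat(idle | ~halt) = {0, 1, 5}
E[(idle | ~halt) U idle]: least fixpoint, start Z0 = Sat(idle) = {0, 1}, add states in Sat(idle | ~halt) with some successor in Z. Already a fixed point.
Sat(E[(idle | ~halt) U idle]) = {0, 1}
EF E[(idle | ~halt) U idle]: least fixpoint, start Z0 = {0, 1}, add states with some successor in Z. Z1 = {0, 1, 2, 3}; fixed.
Sat(EF E[(idle | ~halt) U idle]) = {0, 1, 2, 3}
4 ∉ Sat(EF E[(idle | ~halt) U idle]) = {0, 1, 2, 3}, so the formula does not hold at 4.

No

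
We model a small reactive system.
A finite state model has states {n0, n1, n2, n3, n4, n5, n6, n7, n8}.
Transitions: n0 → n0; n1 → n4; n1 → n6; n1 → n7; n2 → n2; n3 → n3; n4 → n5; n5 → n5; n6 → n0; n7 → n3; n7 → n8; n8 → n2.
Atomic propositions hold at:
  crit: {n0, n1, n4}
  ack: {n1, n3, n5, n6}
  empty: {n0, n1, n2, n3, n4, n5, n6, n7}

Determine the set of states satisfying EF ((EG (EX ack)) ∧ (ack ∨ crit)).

{n1, n3, n4, n5, n7}

Sat(EX ack) = {s : some successor in {n1, n3, n5, n6}} = {n1, n3, n4, n5, n7}
EG (EX ack): greatest fixpoint, start Z0 = {n1, n3, n4, n5, n7}, keep only states in Sat with some successor in Z. Already a fixed point.
Sat(EG (EX ack)) = {n1, n3, n4, n5, n7}
Sat(ack ∨ crit) = {n0, n1, n3, n4, n5, n6}
Sat((EG (EX ack)) ∧ (ack ∨ crit)) = {n1, n3, n4, n5}
EF ((EG (EX ack)) ∧ (ack ∨ crit)): least fixpoint, start Z0 = {n1, n3, n4, n5}, add states with some successor in Z. Z1 = {n1, n3, n4, n5, n7}; fixed.
Sat(EF ((EG (EX ack)) ∧ (ack ∨ crit))) = {n1, n3, n4, n5, n7}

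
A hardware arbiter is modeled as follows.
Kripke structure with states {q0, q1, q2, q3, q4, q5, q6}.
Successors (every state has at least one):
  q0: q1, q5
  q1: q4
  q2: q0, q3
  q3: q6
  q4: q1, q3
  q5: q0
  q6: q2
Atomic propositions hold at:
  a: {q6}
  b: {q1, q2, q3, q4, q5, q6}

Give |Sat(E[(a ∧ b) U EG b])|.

5

Sat(a ∧ b) = {q6}
EG b: greatest fixpoint, start Z0 = {q1, q2, q3, q4, q5, q6}, keep only states in Sat with some successor in Z. Z1 = {q1, q2, q3, q4, q6}; fixed.
Sat(EG b) = {q1, q2, q3, q4, q6}
E[(a ∧ b) U EG b]: least fixpoint, start Z0 = Sat(EG b) = {q1, q2, q3, q4, q6}, add states in Sat(a ∧ b) with some successor in Z. Already a fixed point.
Sat(E[(a ∧ b) U EG b]) = {q1, q2, q3, q4, q6}
|Sat(E[(a ∧ b) U EG b])| = |{q1, q2, q3, q4, q6}| = 5.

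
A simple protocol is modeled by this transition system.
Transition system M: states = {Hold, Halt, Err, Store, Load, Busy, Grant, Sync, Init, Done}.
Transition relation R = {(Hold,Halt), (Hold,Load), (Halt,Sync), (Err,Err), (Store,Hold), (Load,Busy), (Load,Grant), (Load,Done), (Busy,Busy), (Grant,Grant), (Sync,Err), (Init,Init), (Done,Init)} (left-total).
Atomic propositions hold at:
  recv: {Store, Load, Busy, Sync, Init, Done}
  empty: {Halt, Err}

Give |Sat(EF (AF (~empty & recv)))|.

Sat(~empty) = {Hold, Store, Load, Busy, Grant, Sync, Init, Done}
Sat(~empty & recv) = {Store, Load, Busy, Sync, Init, Done}
AF (~empty & recv): least fixpoint, start Z0 = {Store, Load, Busy, Sync, Init, Done}, add states with every successor in Z. Z1 = {Halt, Store, Load, Busy, Sync, Init, Done}; Z2 = {Hold, Halt, Store, Load, Busy, Sync, Init, Done}; fixed.
Sat(AF (~empty & recv)) = {Hold, Halt, Store, Load, Busy, Sync, Init, Done}
EF (AF (~empty & recv)): least fixpoint, start Z0 = {Hold, Halt, Store, Load, Busy, Sync, Init, Done}, add states with some successor in Z. Already a fixed point.
Sat(EF (AF (~empty & recv))) = {Hold, Halt, Store, Load, Busy, Sync, Init, Done}
|Sat(EF (AF (~empty & recv)))| = |{Hold, Halt, Store, Load, Busy, Sync, Init, Done}| = 8.

8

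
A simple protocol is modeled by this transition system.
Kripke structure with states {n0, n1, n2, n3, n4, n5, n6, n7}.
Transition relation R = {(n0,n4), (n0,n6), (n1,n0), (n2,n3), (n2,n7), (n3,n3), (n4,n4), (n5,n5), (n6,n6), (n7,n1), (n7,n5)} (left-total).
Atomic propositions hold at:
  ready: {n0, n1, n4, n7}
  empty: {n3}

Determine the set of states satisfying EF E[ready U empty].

{n2, n3}

E[ready U empty]: least fixpoint, start Z0 = Sat(empty) = {n3}, add states in Sat(ready) with some successor in Z. Already a fixed point.
Sat(E[ready U empty]) = {n3}
EF E[ready U empty]: least fixpoint, start Z0 = {n3}, add states with some successor in Z. Z1 = {n2, n3}; fixed.
Sat(EF E[ready U empty]) = {n2, n3}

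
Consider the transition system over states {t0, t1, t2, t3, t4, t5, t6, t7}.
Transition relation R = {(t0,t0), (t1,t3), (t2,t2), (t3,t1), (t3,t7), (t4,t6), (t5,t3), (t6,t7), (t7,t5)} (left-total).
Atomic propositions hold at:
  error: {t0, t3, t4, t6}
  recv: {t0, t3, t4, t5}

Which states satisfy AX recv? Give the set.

{t0, t1, t5, t7}

Sat(AX recv) = {s : every successor in {t0, t3, t4, t5}} = {t0, t1, t5, t7}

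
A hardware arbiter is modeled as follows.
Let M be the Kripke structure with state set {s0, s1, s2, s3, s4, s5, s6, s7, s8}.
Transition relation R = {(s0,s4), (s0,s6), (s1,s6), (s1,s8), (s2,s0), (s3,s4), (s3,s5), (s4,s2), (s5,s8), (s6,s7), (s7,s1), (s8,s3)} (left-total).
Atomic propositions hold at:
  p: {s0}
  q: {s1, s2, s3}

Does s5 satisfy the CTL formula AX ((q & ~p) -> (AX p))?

Sat(~p) = {s1, s2, s3, s4, s5, s6, s7, s8}
Sat(q & ~p) = {s1, s2, s3}
Sat(AX p) = {s : every successor in {s0}} = {s2}
Sat((q & ~p) -> (AX p)) = {s0, s2, s4, s5, s6, s7, s8}
Sat(AX ((q & ~p) -> (AX p))) = {s : every successor in {s0, s2, s4, s5, s6, s7, s8}} = {s0, s1, s2, s3, s4, s5, s6}
s5 ∈ Sat(AX ((q & ~p) -> (AX p))) = {s0, s1, s2, s3, s4, s5, s6}, so the formula holds at s5.

Yes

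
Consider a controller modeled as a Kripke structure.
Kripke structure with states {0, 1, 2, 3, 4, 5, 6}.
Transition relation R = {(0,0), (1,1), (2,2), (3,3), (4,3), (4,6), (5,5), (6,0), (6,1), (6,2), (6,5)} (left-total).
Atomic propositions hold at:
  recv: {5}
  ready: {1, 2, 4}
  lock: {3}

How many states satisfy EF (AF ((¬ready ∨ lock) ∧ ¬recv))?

4

Sat(¬ready) = {0, 3, 5, 6}
Sat(¬ready ∨ lock) = {0, 3, 5, 6}
Sat(¬recv) = {0, 1, 2, 3, 4, 6}
Sat((¬ready ∨ lock) ∧ ¬recv) = {0, 3, 6}
AF ((¬ready ∨ lock) ∧ ¬recv): least fixpoint, start Z0 = {0, 3, 6}, add states with every successor in Z. Z1 = {0, 3, 4, 6}; fixed.
Sat(AF ((¬ready ∨ lock) ∧ ¬recv)) = {0, 3, 4, 6}
EF (AF ((¬ready ∨ lock) ∧ ¬recv)): least fixpoint, start Z0 = {0, 3, 4, 6}, add states with some successor in Z. Already a fixed point.
Sat(EF (AF ((¬ready ∨ lock) ∧ ¬recv))) = {0, 3, 4, 6}
|Sat(EF (AF ((¬ready ∨ lock) ∧ ¬recv)))| = |{0, 3, 4, 6}| = 4.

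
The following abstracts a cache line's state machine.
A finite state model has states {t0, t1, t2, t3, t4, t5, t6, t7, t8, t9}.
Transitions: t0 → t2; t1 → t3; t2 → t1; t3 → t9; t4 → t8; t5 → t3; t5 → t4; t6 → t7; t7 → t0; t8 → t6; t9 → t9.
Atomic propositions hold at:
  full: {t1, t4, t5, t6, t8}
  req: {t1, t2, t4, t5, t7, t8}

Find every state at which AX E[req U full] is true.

E[req U full]: least fixpoint, start Z0 = Sat(full) = {t1, t4, t5, t6, t8}, add states in Sat(req) with some successor in Z. Z1 = {t1, t2, t4, t5, t6, t8}; fixed.
Sat(E[req U full]) = {t1, t2, t4, t5, t6, t8}
Sat(AX E[req U full]) = {s : every successor in {t1, t2, t4, t5, t6, t8}} = {t0, t2, t4, t8}

{t0, t2, t4, t8}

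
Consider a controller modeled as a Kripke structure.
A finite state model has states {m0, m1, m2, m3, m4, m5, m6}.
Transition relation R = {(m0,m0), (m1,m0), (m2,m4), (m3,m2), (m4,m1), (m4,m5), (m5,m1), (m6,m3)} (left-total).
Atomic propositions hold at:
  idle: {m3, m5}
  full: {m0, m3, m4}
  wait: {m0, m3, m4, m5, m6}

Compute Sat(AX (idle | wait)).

{m0, m1, m2, m6}

Sat(idle | wait) = {m0, m3, m4, m5, m6}
Sat(AX (idle | wait)) = {s : every successor in {m0, m3, m4, m5, m6}} = {m0, m1, m2, m6}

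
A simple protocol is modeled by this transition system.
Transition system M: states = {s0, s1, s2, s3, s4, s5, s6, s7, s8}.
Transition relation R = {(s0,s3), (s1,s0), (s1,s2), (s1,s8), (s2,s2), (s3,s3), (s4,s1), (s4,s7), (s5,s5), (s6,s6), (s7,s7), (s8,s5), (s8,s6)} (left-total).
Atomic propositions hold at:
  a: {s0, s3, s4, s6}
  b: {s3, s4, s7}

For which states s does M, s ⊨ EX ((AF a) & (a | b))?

AF a: least fixpoint, start Z0 = {s0, s3, s4, s6}, add states with every successor in Z. Already a fixed point.
Sat(AF a) = {s0, s3, s4, s6}
Sat(a | b) = {s0, s3, s4, s6, s7}
Sat((AF a) & (a | b)) = {s0, s3, s4, s6}
Sat(EX ((AF a) & (a | b))) = {s : some successor in {s0, s3, s4, s6}} = {s0, s1, s3, s6, s8}

{s0, s1, s3, s6, s8}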